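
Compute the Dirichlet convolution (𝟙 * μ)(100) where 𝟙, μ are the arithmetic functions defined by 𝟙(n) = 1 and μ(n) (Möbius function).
(𝟙 * μ)(100) = 0

Divisors of 100: [1, 2, 4, 5, 10, 20, 25, 50, 100]. For each d | 100:
  d = 1: 𝟙(1) · μ(100/1) = 1 · 0 = 0
  d = 2: 𝟙(2) · μ(100/2) = 1 · 0 = 0
  d = 4: 𝟙(4) · μ(100/4) = 1 · 0 = 0
  d = 5: 𝟙(5) · μ(100/5) = 1 · 0 = 0
  d = 10: 𝟙(10) · μ(100/10) = 1 · 1 = 1
  d = 20: 𝟙(20) · μ(100/20) = 1 · -1 = -1
  d = 25: 𝟙(25) · μ(100/25) = 1 · 0 = 0
  d = 50: 𝟙(50) · μ(100/50) = 1 · -1 = -1
  d = 100: 𝟙(100) · μ(100/100) = 1 · 1 = 1
Summing: (𝟙 * μ)(100) = 0 + 0 + 0 + 0 + 1 + -1 + 0 + -1 + 1 = 0.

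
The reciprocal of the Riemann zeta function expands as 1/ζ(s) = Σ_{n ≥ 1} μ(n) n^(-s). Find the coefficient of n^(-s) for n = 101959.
μ(101959) = 1

Factor n = 101959 = 11 · 13 · 23 · 31. μ(n) = 0 if any exponent ≥ 2 (not squarefree); otherwise μ(n) = (−1)^{ω(n)} where ω(n) is the number of distinct prime factors. Applying: μ(101959) = 1.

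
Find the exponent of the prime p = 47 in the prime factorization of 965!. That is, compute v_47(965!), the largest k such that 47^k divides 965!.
v_47(965!) = 20

Legendre's formula: v_p(n!) = Σ_{k ≥ 1} ⌊n / p^k⌋. For p = 47, n = 965, the terms are:
  ⌊965/47^1⌋ = ⌊965/47⌋ = 20
(the next term ⌊965/47^2⌋ = 0, terminating the sum). Summing: v_47(965!) = 20 = 20.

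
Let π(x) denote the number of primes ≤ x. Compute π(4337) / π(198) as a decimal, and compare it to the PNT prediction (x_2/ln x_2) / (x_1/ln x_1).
π(4337)/π(198) = 592/45 ≈ 13.1556;  PNT prediction ≈ 13.8311.

π(198) = 45 and π(4337) = 592, so π(4337)/π(198) ≈ 13.1556. The PNT-predicted ratio is (4337/ln(4337)) / (198/ln(198)) ≈ 13.8311. The two agree to within a few percent, as expected.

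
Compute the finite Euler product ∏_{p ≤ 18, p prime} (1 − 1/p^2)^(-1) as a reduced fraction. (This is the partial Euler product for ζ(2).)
∏ = 206841635/127401984

The primes p ≤ 18 are [2, 3, 5, 7, 11, 13, 17]. For each prime, (1 − 1/p^2)^(-1) = p^2 / (p^2 − 1). The product is (1 − 1/2^2)^(-1), (1 − 1/3^2)^(-1), (1 − 1/5^2)^(-1), (1 − 1/7^2)^(-1), (1 − 1/11^2)^(-1), (1 − 1/13^2)^(-1), (1 − 1/17^2)^(-1) = ∏ p^2 / (p^2 − 1) = 206841635/127401984.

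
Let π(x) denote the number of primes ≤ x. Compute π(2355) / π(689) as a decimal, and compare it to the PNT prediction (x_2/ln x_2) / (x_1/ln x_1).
π(2355)/π(689) = 349/124 ≈ 2.8145;  PNT prediction ≈ 2.8769.

π(689) = 124 and π(2355) = 349, so π(2355)/π(689) ≈ 2.8145. The PNT-predicted ratio is (2355/ln(2355)) / (689/ln(689)) ≈ 2.8769. The two agree to within a few percent, as expected.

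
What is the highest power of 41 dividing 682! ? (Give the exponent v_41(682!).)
v_41(682!) = 16

Legendre's formula: v_p(n!) = Σ_{k ≥ 1} ⌊n / p^k⌋. For p = 41, n = 682, the terms are:
  ⌊682/41^1⌋ = ⌊682/41⌋ = 16
(the next term ⌊682/41^2⌋ = 0, terminating the sum). Summing: v_41(682!) = 16 = 16.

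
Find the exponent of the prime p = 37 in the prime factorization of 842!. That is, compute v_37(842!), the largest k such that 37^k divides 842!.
v_37(842!) = 22

Legendre's formula: v_p(n!) = Σ_{k ≥ 1} ⌊n / p^k⌋. For p = 37, n = 842, the terms are:
  ⌊842/37^1⌋ = ⌊842/37⌋ = 22
(the next term ⌊842/37^2⌋ = 0, terminating the sum). Summing: v_37(842!) = 22 = 22.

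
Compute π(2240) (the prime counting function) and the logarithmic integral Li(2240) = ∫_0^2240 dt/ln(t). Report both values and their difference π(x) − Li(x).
π(2240) = 333;  Li(2240) ≈ 346.15;  π(x) − Li(x) ≈ -13.15.

Direct count of primes ≤ 2240 gives π(2240) = 333. Numerical evaluation of the logarithmic integral gives Li(2240) ≈ 346.15. The difference π(x) − Li(x) ≈ -13.15 is typically negative for small/moderate x (Li(x) overestimates), though Littlewood's theorem shows this sign changes infinitely often.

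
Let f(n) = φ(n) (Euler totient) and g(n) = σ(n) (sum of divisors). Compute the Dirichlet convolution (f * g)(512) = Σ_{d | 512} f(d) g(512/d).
(φ * σ)(512) = 5120

Divisors of 512: [1, 2, 4, 8, 16, 32, 64, 128, 256, 512]. For each d | 512:
  d = 1: φ(1) · σ(512/1) = 1 · 1023 = 1023
  d = 2: φ(2) · σ(512/2) = 1 · 511 = 511
  d = 4: φ(4) · σ(512/4) = 2 · 255 = 510
  d = 8: φ(8) · σ(512/8) = 4 · 127 = 508
  d = 16: φ(16) · σ(512/16) = 8 · 63 = 504
  d = 32: φ(32) · σ(512/32) = 16 · 31 = 496
  d = 64: φ(64) · σ(512/64) = 32 · 15 = 480
  d = 128: φ(128) · σ(512/128) = 64 · 7 = 448
  d = 256: φ(256) · σ(512/256) = 128 · 3 = 384
  d = 512: φ(512) · σ(512/512) = 256 · 1 = 256
Summing: (φ * σ)(512) = 1023 + 511 + 510 + 508 + 504 + 496 + 480 + 448 + 384 + 256 = 5120.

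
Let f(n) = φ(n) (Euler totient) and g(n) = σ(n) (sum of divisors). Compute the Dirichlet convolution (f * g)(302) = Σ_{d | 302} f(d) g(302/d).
(φ * σ)(302) = 1208

Divisors of 302: [1, 2, 151, 302]. For each d | 302:
  d = 1: φ(1) · σ(302/1) = 1 · 456 = 456
  d = 2: φ(2) · σ(302/2) = 1 · 152 = 152
  d = 151: φ(151) · σ(302/151) = 150 · 3 = 450
  d = 302: φ(302) · σ(302/302) = 150 · 1 = 150
Summing: (φ * σ)(302) = 456 + 152 + 450 + 150 = 1208.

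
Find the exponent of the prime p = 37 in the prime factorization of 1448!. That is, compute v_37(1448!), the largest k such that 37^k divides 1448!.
v_37(1448!) = 40

Legendre's formula: v_p(n!) = Σ_{k ≥ 1} ⌊n / p^k⌋. For p = 37, n = 1448, the terms are:
  ⌊1448/37^1⌋ = ⌊1448/37⌋ = 39
  ⌊1448/37^2⌋ = ⌊1448/1369⌋ = 1
(the next term ⌊1448/37^3⌋ = 0, terminating the sum). Summing: v_37(1448!) = 39 + 1 = 40.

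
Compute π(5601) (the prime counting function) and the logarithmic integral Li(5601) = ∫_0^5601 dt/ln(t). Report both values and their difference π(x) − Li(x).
π(5601) = 738;  Li(5601) ≈ 754.37;  π(x) − Li(x) ≈ -16.37.

Direct count of primes ≤ 5601 gives π(5601) = 738. Numerical evaluation of the logarithmic integral gives Li(5601) ≈ 754.37. The difference π(x) − Li(x) ≈ -16.37 is typically negative for small/moderate x (Li(x) overestimates), though Littlewood's theorem shows this sign changes infinitely often.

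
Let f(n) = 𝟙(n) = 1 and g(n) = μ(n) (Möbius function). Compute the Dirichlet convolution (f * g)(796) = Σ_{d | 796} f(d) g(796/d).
(𝟙 * μ)(796) = 0

Divisors of 796: [1, 2, 4, 199, 398, 796]. For each d | 796:
  d = 1: 𝟙(1) · μ(796/1) = 1 · 0 = 0
  d = 2: 𝟙(2) · μ(796/2) = 1 · 1 = 1
  d = 4: 𝟙(4) · μ(796/4) = 1 · -1 = -1
  d = 199: 𝟙(199) · μ(796/199) = 1 · 0 = 0
  d = 398: 𝟙(398) · μ(796/398) = 1 · -1 = -1
  d = 796: 𝟙(796) · μ(796/796) = 1 · 1 = 1
Summing: (𝟙 * μ)(796) = 0 + 1 + -1 + 0 + -1 + 1 = 0.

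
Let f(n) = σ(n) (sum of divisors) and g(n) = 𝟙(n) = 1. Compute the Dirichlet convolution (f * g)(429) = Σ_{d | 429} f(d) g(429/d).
(σ * 𝟙)(429) = 975

Divisors of 429: [1, 3, 11, 13, 33, 39, 143, 429]. For each d | 429:
  d = 1: σ(1) · 𝟙(429/1) = 1 · 1 = 1
  d = 3: σ(3) · 𝟙(429/3) = 4 · 1 = 4
  d = 11: σ(11) · 𝟙(429/11) = 12 · 1 = 12
  d = 13: σ(13) · 𝟙(429/13) = 14 · 1 = 14
  d = 33: σ(33) · 𝟙(429/33) = 48 · 1 = 48
  d = 39: σ(39) · 𝟙(429/39) = 56 · 1 = 56
  d = 143: σ(143) · 𝟙(429/143) = 168 · 1 = 168
  d = 429: σ(429) · 𝟙(429/429) = 672 · 1 = 672
Summing: (σ * 𝟙)(429) = 1 + 4 + 12 + 14 + 48 + 56 + 168 + 672 = 975.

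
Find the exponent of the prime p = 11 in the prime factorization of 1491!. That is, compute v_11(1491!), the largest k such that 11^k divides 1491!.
v_11(1491!) = 148

Legendre's formula: v_p(n!) = Σ_{k ≥ 1} ⌊n / p^k⌋. For p = 11, n = 1491, the terms are:
  ⌊1491/11^1⌋ = ⌊1491/11⌋ = 135
  ⌊1491/11^2⌋ = ⌊1491/121⌋ = 12
  ⌊1491/11^3⌋ = ⌊1491/1331⌋ = 1
(the next term ⌊1491/11^4⌋ = 0, terminating the sum). Summing: v_11(1491!) = 135 + 12 + 1 = 148.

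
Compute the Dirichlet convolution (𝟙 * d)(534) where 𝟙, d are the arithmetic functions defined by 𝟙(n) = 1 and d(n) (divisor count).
(𝟙 * d)(534) = 27

Divisors of 534: [1, 2, 3, 6, 89, 178, 267, 534]. For each d | 534:
  d = 1: 𝟙(1) · d(534/1) = 1 · 8 = 8
  d = 2: 𝟙(2) · d(534/2) = 1 · 4 = 4
  d = 3: 𝟙(3) · d(534/3) = 1 · 4 = 4
  d = 6: 𝟙(6) · d(534/6) = 1 · 2 = 2
  d = 89: 𝟙(89) · d(534/89) = 1 · 4 = 4
  d = 178: 𝟙(178) · d(534/178) = 1 · 2 = 2
  d = 267: 𝟙(267) · d(534/267) = 1 · 2 = 2
  d = 534: 𝟙(534) · d(534/534) = 1 · 1 = 1
Summing: (𝟙 * d)(534) = 8 + 4 + 4 + 2 + 4 + 2 + 2 + 1 = 27.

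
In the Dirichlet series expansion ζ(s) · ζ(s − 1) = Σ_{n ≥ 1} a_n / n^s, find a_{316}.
σ(316) = 560

In the product (Σ m^0/m^s)(Σ k / k^s) = Σ (Σ_{d | n} d) / n^s, the coefficient of 1/n^s is σ(n) = Σ_{d | n} d. For n = 316, divisors are [1, 2, 4, 79, 158, 316]; summing: σ(316) = 560.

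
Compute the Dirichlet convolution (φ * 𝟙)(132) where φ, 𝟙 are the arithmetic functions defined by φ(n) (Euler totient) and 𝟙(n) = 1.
(φ * 𝟙)(132) = 132

Divisors of 132: [1, 2, 3, 4, 6, 11, 12, 22, 33, 44, 66, 132]. For each d | 132:
  d = 1: φ(1) · 𝟙(132/1) = 1 · 1 = 1
  d = 2: φ(2) · 𝟙(132/2) = 1 · 1 = 1
  d = 3: φ(3) · 𝟙(132/3) = 2 · 1 = 2
  d = 4: φ(4) · 𝟙(132/4) = 2 · 1 = 2
  d = 6: φ(6) · 𝟙(132/6) = 2 · 1 = 2
  d = 11: φ(11) · 𝟙(132/11) = 10 · 1 = 10
  d = 12: φ(12) · 𝟙(132/12) = 4 · 1 = 4
  d = 22: φ(22) · 𝟙(132/22) = 10 · 1 = 10
  d = 33: φ(33) · 𝟙(132/33) = 20 · 1 = 20
  d = 44: φ(44) · 𝟙(132/44) = 20 · 1 = 20
  d = 66: φ(66) · 𝟙(132/66) = 20 · 1 = 20
  d = 132: φ(132) · 𝟙(132/132) = 40 · 1 = 40
Summing: (φ * 𝟙)(132) = 1 + 1 + 2 + 2 + 2 + 10 + 4 + 10 + 20 + 20 + 20 + 40 = 132.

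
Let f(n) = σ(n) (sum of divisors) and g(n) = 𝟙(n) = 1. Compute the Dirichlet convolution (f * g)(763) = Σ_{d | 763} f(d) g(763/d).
(σ * 𝟙)(763) = 999

Divisors of 763: [1, 7, 109, 763]. For each d | 763:
  d = 1: σ(1) · 𝟙(763/1) = 1 · 1 = 1
  d = 7: σ(7) · 𝟙(763/7) = 8 · 1 = 8
  d = 109: σ(109) · 𝟙(763/109) = 110 · 1 = 110
  d = 763: σ(763) · 𝟙(763/763) = 880 · 1 = 880
Summing: (σ * 𝟙)(763) = 1 + 8 + 110 + 880 = 999.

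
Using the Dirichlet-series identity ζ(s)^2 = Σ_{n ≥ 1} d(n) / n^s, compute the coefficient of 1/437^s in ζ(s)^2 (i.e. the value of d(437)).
d(437) = 4

ζ(s)^2 = (Σ 1/m^s)(Σ 1/k^s). The coefficient of 1/n^s in the product is the number of ordered pairs (m, k) with mk = n, which equals d(n). For n = 437, divisors are [1, 19, 23, 437], so d(437) = 4.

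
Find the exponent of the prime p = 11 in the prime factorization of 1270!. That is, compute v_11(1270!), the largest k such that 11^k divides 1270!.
v_11(1270!) = 125

Legendre's formula: v_p(n!) = Σ_{k ≥ 1} ⌊n / p^k⌋. For p = 11, n = 1270, the terms are:
  ⌊1270/11^1⌋ = ⌊1270/11⌋ = 115
  ⌊1270/11^2⌋ = ⌊1270/121⌋ = 10
(the next term ⌊1270/11^3⌋ = 0, terminating the sum). Summing: v_11(1270!) = 115 + 10 = 125.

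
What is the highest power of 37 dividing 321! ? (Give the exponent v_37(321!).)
v_37(321!) = 8

Legendre's formula: v_p(n!) = Σ_{k ≥ 1} ⌊n / p^k⌋. For p = 37, n = 321, the terms are:
  ⌊321/37^1⌋ = ⌊321/37⌋ = 8
(the next term ⌊321/37^2⌋ = 0, terminating the sum). Summing: v_37(321!) = 8 = 8.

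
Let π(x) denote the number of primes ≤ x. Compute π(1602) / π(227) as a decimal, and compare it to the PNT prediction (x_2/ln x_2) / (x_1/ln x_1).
π(1602)/π(227) = 252/49 ≈ 5.1429;  PNT prediction ≈ 5.1884.

π(227) = 49 and π(1602) = 252, so π(1602)/π(227) ≈ 5.1429. The PNT-predicted ratio is (1602/ln(1602)) / (227/ln(227)) ≈ 5.1884. The two agree to within a few percent, as expected.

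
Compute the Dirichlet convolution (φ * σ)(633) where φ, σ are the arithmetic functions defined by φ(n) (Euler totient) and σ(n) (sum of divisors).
(φ * σ)(633) = 2532

Divisors of 633: [1, 3, 211, 633]. For each d | 633:
  d = 1: φ(1) · σ(633/1) = 1 · 848 = 848
  d = 3: φ(3) · σ(633/3) = 2 · 212 = 424
  d = 211: φ(211) · σ(633/211) = 210 · 4 = 840
  d = 633: φ(633) · σ(633/633) = 420 · 1 = 420
Summing: (φ * σ)(633) = 848 + 424 + 840 + 420 = 2532.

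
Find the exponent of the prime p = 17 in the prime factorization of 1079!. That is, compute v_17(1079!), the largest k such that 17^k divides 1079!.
v_17(1079!) = 66

Legendre's formula: v_p(n!) = Σ_{k ≥ 1} ⌊n / p^k⌋. For p = 17, n = 1079, the terms are:
  ⌊1079/17^1⌋ = ⌊1079/17⌋ = 63
  ⌊1079/17^2⌋ = ⌊1079/289⌋ = 3
(the next term ⌊1079/17^3⌋ = 0, terminating the sum). Summing: v_17(1079!) = 63 + 3 = 66.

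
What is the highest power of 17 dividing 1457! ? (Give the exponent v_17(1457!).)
v_17(1457!) = 90

Legendre's formula: v_p(n!) = Σ_{k ≥ 1} ⌊n / p^k⌋. For p = 17, n = 1457, the terms are:
  ⌊1457/17^1⌋ = ⌊1457/17⌋ = 85
  ⌊1457/17^2⌋ = ⌊1457/289⌋ = 5
(the next term ⌊1457/17^3⌋ = 0, terminating the sum). Summing: v_17(1457!) = 85 + 5 = 90.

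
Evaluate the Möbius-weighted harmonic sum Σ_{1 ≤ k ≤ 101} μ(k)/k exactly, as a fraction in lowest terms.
Σ μ(k)/k = 823965756623769369265289008893453993/38810394059749560150010552813417893845

Values of μ(k) for 1 ≤ k ≤ 101: μ(1) = 1, μ(2) = -1, μ(3) = -1, μ(5) = -1, μ(6) = 1, μ(7) = -1, μ(10) = 1, μ(11) = -1, μ(13) = -1, μ(14) = 1, μ(15) = 1, μ(17) = -1, μ(19) = -1, μ(21) = 1, μ(22) = 1, μ(23) = -1, μ(26) = 1, μ(29) = -1, μ(30) = -1, μ(31) = -1, μ(33) = 1, μ(34) = 1, μ(35) = 1, μ(37) = -1, μ(38) = 1, μ(39) = 1, μ(41) = -1, μ(42) = -1, μ(43) = -1, μ(46) = 1, μ(47) = -1, μ(51) = 1, μ(53) = -1, μ(55) = 1, μ(57) = 1, μ(58) = 1, μ(59) = -1, μ(61) = -1, μ(62) = 1, μ(65) = 1, μ(66) = -1, μ(67) = -1, μ(69) = 1, μ(70) = -1, μ(71) = -1, μ(73) = -1, μ(74) = 1, μ(77) = 1, μ(78) = -1, μ(79) = -1, μ(82) = 1, μ(83) = -1, μ(85) = 1, μ(86) = 1, μ(87) = 1, μ(89) = -1, μ(91) = 1, μ(93) = 1, μ(94) = 1, μ(95) = 1, μ(97) = -1, μ(101) = -1, with μ = 0 on non-squarefree integers. Summing μ(k)/k for k where μ(k) ≠ 0 gives 823965756623769369265289008893453993/38810394059749560150010552813417893845 ≈ 0.0212. (PNT ⟺ this sum → 0 as n → ∞.)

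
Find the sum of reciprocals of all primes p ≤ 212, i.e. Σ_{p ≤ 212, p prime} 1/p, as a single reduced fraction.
Σ 1/p = 3215488142498485484492183158345029261034221047849345857469577412562094716564064084247/1645783550795210387735581011435590727981167322669649249414629852197255934130751870910

π(212) = 47, so the primes ≤ 212 are [2, 3, 5, 7, 11, 13, 17, 19, 23, 29, 31, 37, 41, 43, 47, 53, 59, 61, 67, 71, 73, 79, 83, 89, 97, 101, 103, 107, 109, 113, 127, 131, 137, 139, 149, 151, 157, 163, 167, 173, 179, 181, 191, 193, 197, 199, 211]. Summing 1/p over these primes: 3215488142498485484492183158345029261034221047849345857469577412562094716564064084247/1645783550795210387735581011435590727981167322669649249414629852197255934130751870910 ≈ 1.9538. Mertens estimate ln ln(212) + 0.2615 ≈ 1.9398.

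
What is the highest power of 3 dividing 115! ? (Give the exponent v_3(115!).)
v_3(115!) = 55

Legendre's formula: v_p(n!) = Σ_{k ≥ 1} ⌊n / p^k⌋. For p = 3, n = 115, the terms are:
  ⌊115/3^1⌋ = ⌊115/3⌋ = 38
  ⌊115/3^2⌋ = ⌊115/9⌋ = 12
  ⌊115/3^3⌋ = ⌊115/27⌋ = 4
  ⌊115/3^4⌋ = ⌊115/81⌋ = 1
(the next term ⌊115/3^5⌋ = 0, terminating the sum). Summing: v_3(115!) = 38 + 12 + 4 + 1 = 55.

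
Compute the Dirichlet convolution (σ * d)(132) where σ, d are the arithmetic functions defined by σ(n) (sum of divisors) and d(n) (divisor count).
(σ * d)(132) = 1344

Divisors of 132: [1, 2, 3, 4, 6, 11, 12, 22, 33, 44, 66, 132]. For each d | 132:
  d = 1: σ(1) · d(132/1) = 1 · 12 = 12
  d = 2: σ(2) · d(132/2) = 3 · 8 = 24
  d = 3: σ(3) · d(132/3) = 4 · 6 = 24
  d = 4: σ(4) · d(132/4) = 7 · 4 = 28
  d = 6: σ(6) · d(132/6) = 12 · 4 = 48
  d = 11: σ(11) · d(132/11) = 12 · 6 = 72
  d = 12: σ(12) · d(132/12) = 28 · 2 = 56
  d = 22: σ(22) · d(132/22) = 36 · 4 = 144
  d = 33: σ(33) · d(132/33) = 48 · 3 = 144
  d = 44: σ(44) · d(132/44) = 84 · 2 = 168
  d = 66: σ(66) · d(132/66) = 144 · 2 = 288
  d = 132: σ(132) · d(132/132) = 336 · 1 = 336
Summing: (σ * d)(132) = 12 + 24 + 24 + 28 + 48 + 72 + 56 + 144 + 144 + 168 + 288 + 336 = 1344.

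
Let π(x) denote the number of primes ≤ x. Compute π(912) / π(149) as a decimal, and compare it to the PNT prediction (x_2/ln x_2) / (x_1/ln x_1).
π(912)/π(149) = 156/35 ≈ 4.4571;  PNT prediction ≈ 4.4938.

π(149) = 35 and π(912) = 156, so π(912)/π(149) ≈ 4.4571. The PNT-predicted ratio is (912/ln(912)) / (149/ln(149)) ≈ 4.4938. The two agree to within a few percent, as expected.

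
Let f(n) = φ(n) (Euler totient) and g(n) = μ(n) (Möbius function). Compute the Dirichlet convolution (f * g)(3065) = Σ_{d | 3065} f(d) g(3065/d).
(φ * μ)(3065) = 1833

Divisors of 3065: [1, 5, 613, 3065]. For each d | 3065:
  d = 1: φ(1) · μ(3065/1) = 1 · 1 = 1
  d = 5: φ(5) · μ(3065/5) = 4 · -1 = -4
  d = 613: φ(613) · μ(3065/613) = 612 · -1 = -612
  d = 3065: φ(3065) · μ(3065/3065) = 2448 · 1 = 2448
Summing: (φ * μ)(3065) = 1 + -4 + -612 + 2448 = 1833.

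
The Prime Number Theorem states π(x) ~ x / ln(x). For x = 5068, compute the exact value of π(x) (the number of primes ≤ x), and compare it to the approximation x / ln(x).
π(5068) = 677;  x/ln(x) ≈ 594.09;  relative error ≈ 12.25%.

Directly count primes up to 5068: π(5068) = 677. The PNT approximation gives 5068/ln(5068) ≈ 5068/8.53070 ≈ 594.09. Relative error (π(x) − x/ln(x)) / π(x) ≈ 12.25%; the approximation is known to undercount slightly (Li(x) is a better estimate).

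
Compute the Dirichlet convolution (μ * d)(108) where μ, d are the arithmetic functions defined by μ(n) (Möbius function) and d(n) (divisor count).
(μ * d)(108) = 1

Divisors of 108: [1, 2, 3, 4, 6, 9, 12, 18, 27, 36, 54, 108]. For each d | 108:
  d = 1: μ(1) · d(108/1) = 1 · 12 = 12
  d = 2: μ(2) · d(108/2) = -1 · 8 = -8
  d = 3: μ(3) · d(108/3) = -1 · 9 = -9
  d = 4: μ(4) · d(108/4) = 0 · 4 = 0
  d = 6: μ(6) · d(108/6) = 1 · 6 = 6
  d = 9: μ(9) · d(108/9) = 0 · 6 = 0
  d = 12: μ(12) · d(108/12) = 0 · 3 = 0
  d = 18: μ(18) · d(108/18) = 0 · 4 = 0
  d = 27: μ(27) · d(108/27) = 0 · 3 = 0
  d = 36: μ(36) · d(108/36) = 0 · 2 = 0
  d = 54: μ(54) · d(108/54) = 0 · 2 = 0
  d = 108: μ(108) · d(108/108) = 0 · 1 = 0
Summing: (μ * d)(108) = 12 + -8 + -9 + 0 + 6 + 0 + 0 + 0 + 0 + 0 + 0 + 0 = 1.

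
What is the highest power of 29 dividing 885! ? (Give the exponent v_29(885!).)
v_29(885!) = 31

Legendre's formula: v_p(n!) = Σ_{k ≥ 1} ⌊n / p^k⌋. For p = 29, n = 885, the terms are:
  ⌊885/29^1⌋ = ⌊885/29⌋ = 30
  ⌊885/29^2⌋ = ⌊885/841⌋ = 1
(the next term ⌊885/29^3⌋ = 0, terminating the sum). Summing: v_29(885!) = 30 + 1 = 31.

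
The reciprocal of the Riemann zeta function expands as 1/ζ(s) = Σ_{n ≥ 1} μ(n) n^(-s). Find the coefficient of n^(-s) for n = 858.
μ(858) = 1

Factor n = 858 = 2 · 3 · 11 · 13. μ(n) = 0 if any exponent ≥ 2 (not squarefree); otherwise μ(n) = (−1)^{ω(n)} where ω(n) is the number of distinct prime factors. Applying: μ(858) = 1.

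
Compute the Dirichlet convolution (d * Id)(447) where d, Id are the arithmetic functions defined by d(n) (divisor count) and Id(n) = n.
(d * Id)(447) = 755

Divisors of 447: [1, 3, 149, 447]. For each d | 447:
  d = 1: d(1) · Id(447/1) = 1 · 447 = 447
  d = 3: d(3) · Id(447/3) = 2 · 149 = 298
  d = 149: d(149) · Id(447/149) = 2 · 3 = 6
  d = 447: d(447) · Id(447/447) = 4 · 1 = 4
Summing: (d * Id)(447) = 447 + 298 + 6 + 4 = 755.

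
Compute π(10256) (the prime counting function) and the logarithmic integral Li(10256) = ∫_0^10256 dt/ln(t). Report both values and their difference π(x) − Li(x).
π(10256) = 1257;  Li(10256) ≈ 1273.89;  π(x) − Li(x) ≈ -16.89.

Direct count of primes ≤ 10256 gives π(10256) = 1257. Numerical evaluation of the logarithmic integral gives Li(10256) ≈ 1273.89. The difference π(x) − Li(x) ≈ -16.89 is typically negative for small/moderate x (Li(x) overestimates), though Littlewood's theorem shows this sign changes infinitely often.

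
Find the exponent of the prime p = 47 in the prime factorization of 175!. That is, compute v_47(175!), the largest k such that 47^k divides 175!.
v_47(175!) = 3

Legendre's formula: v_p(n!) = Σ_{k ≥ 1} ⌊n / p^k⌋. For p = 47, n = 175, the terms are:
  ⌊175/47^1⌋ = ⌊175/47⌋ = 3
(the next term ⌊175/47^2⌋ = 0, terminating the sum). Summing: v_47(175!) = 3 = 3.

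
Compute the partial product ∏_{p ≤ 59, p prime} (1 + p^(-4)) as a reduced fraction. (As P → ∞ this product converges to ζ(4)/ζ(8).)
∏ = 268899977463896666211538700535176520374989057685372088116157788269917908013056/249460108221570249996046380281539524912894104533469497356108318512969044025625

The primes p ≤ 59 are [2, 3, 5, 7, 11, 13, 17, 19, 23, 29, 31, 37, 41, 43, 47, 53, 59]. For each, (1 + 1/p^4) = (p^4 + 1)/p^4. Multiplying these fractions over p ∈ [2, 3, 5, 7, 11, 13, 17, 19, 23, 29, 31, 37, 41, 43, 47, 53, 59] gives 268899977463896666211538700535176520374989057685372088116157788269917908013056/249460108221570249996046380281539524912894104533469497356108318512969044025625. (In the limit P → ∞ this tends to ζ(4)/ζ(8).)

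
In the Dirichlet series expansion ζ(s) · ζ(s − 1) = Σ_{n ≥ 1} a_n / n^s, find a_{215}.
σ(215) = 264

In the product (Σ m^0/m^s)(Σ k / k^s) = Σ (Σ_{d | n} d) / n^s, the coefficient of 1/n^s is σ(n) = Σ_{d | n} d. For n = 215, divisors are [1, 5, 43, 215]; summing: σ(215) = 264.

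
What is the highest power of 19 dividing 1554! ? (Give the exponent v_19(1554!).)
v_19(1554!) = 85

Legendre's formula: v_p(n!) = Σ_{k ≥ 1} ⌊n / p^k⌋. For p = 19, n = 1554, the terms are:
  ⌊1554/19^1⌋ = ⌊1554/19⌋ = 81
  ⌊1554/19^2⌋ = ⌊1554/361⌋ = 4
(the next term ⌊1554/19^3⌋ = 0, terminating the sum). Summing: v_19(1554!) = 81 + 4 = 85.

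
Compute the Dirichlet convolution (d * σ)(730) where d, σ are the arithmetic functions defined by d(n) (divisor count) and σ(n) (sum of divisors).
(d * σ)(730) = 3040

Divisors of 730: [1, 2, 5, 10, 73, 146, 365, 730]. For each d | 730:
  d = 1: d(1) · σ(730/1) = 1 · 1332 = 1332
  d = 2: d(2) · σ(730/2) = 2 · 444 = 888
  d = 5: d(5) · σ(730/5) = 2 · 222 = 444
  d = 10: d(10) · σ(730/10) = 4 · 74 = 296
  d = 73: d(73) · σ(730/73) = 2 · 18 = 36
  d = 146: d(146) · σ(730/146) = 4 · 6 = 24
  d = 365: d(365) · σ(730/365) = 4 · 3 = 12
  d = 730: d(730) · σ(730/730) = 8 · 1 = 8
Summing: (d * σ)(730) = 1332 + 888 + 444 + 296 + 36 + 24 + 12 + 8 = 3040.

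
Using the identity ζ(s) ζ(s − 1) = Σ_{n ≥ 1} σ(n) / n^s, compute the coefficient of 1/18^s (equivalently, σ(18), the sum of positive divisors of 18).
σ(18) = 39

In the product (Σ m^0/m^s)(Σ k / k^s) = Σ (Σ_{d | n} d) / n^s, the coefficient of 1/n^s is σ(n) = Σ_{d | n} d. For n = 18, divisors are [1, 2, 3, 6, 9, 18]; summing: σ(18) = 39.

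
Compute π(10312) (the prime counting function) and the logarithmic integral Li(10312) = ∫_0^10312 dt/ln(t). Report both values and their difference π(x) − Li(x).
π(10312) = 1264;  Li(10312) ≈ 1279.96;  π(x) − Li(x) ≈ -15.96.

Direct count of primes ≤ 10312 gives π(10312) = 1264. Numerical evaluation of the logarithmic integral gives Li(10312) ≈ 1279.96. The difference π(x) − Li(x) ≈ -15.96 is typically negative for small/moderate x (Li(x) overestimates), though Littlewood's theorem shows this sign changes infinitely often.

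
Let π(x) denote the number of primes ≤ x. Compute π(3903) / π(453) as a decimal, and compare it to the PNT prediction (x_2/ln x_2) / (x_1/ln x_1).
π(3903)/π(453) = 539/87 ≈ 6.1954;  PNT prediction ≈ 6.3721.

π(453) = 87 and π(3903) = 539, so π(3903)/π(453) ≈ 6.1954. The PNT-predicted ratio is (3903/ln(3903)) / (453/ln(453)) ≈ 6.3721. The two agree to within a few percent, as expected.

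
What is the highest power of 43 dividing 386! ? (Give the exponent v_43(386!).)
v_43(386!) = 8

Legendre's formula: v_p(n!) = Σ_{k ≥ 1} ⌊n / p^k⌋. For p = 43, n = 386, the terms are:
  ⌊386/43^1⌋ = ⌊386/43⌋ = 8
(the next term ⌊386/43^2⌋ = 0, terminating the sum). Summing: v_43(386!) = 8 = 8.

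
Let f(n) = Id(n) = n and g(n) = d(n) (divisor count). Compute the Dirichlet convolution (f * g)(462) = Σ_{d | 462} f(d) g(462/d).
(Id * d)(462) = 2340

Divisors of 462: [1, 2, 3, 6, 7, 11, 14, 21, 22, 33, 42, 66, 77, 154, 231, 462]. For each d | 462:
  d = 1: Id(1) · d(462/1) = 1 · 16 = 16
  d = 2: Id(2) · d(462/2) = 2 · 8 = 16
  d = 3: Id(3) · d(462/3) = 3 · 8 = 24
  d = 6: Id(6) · d(462/6) = 6 · 4 = 24
  d = 7: Id(7) · d(462/7) = 7 · 8 = 56
  d = 11: Id(11) · d(462/11) = 11 · 8 = 88
  d = 14: Id(14) · d(462/14) = 14 · 4 = 56
  d = 21: Id(21) · d(462/21) = 21 · 4 = 84
  d = 22: Id(22) · d(462/22) = 22 · 4 = 88
  d = 33: Id(33) · d(462/33) = 33 · 4 = 132
  d = 42: Id(42) · d(462/42) = 42 · 2 = 84
  d = 66: Id(66) · d(462/66) = 66 · 2 = 132
  d = 77: Id(77) · d(462/77) = 77 · 4 = 308
  d = 154: Id(154) · d(462/154) = 154 · 2 = 308
  d = 231: Id(231) · d(462/231) = 231 · 2 = 462
  d = 462: Id(462) · d(462/462) = 462 · 1 = 462
Summing: (Id * d)(462) = 16 + 16 + 24 + 24 + 56 + 88 + 56 + 84 + 88 + 132 + 84 + 132 + 308 + 308 + 462 + 462 = 2340.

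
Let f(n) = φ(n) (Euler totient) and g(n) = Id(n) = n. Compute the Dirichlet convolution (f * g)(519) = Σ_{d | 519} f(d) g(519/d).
(φ * Id)(519) = 1725

Divisors of 519: [1, 3, 173, 519]. For each d | 519:
  d = 1: φ(1) · Id(519/1) = 1 · 519 = 519
  d = 3: φ(3) · Id(519/3) = 2 · 173 = 346
  d = 173: φ(173) · Id(519/173) = 172 · 3 = 516
  d = 519: φ(519) · Id(519/519) = 344 · 1 = 344
Summing: (φ * Id)(519) = 519 + 346 + 516 + 344 = 1725.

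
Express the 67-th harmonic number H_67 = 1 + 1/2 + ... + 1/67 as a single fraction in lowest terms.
H_67 = 14050874595745034300902316411/2933773379069966367528193600

Direct summation: H_67 = 1 + 1/2 + ... + 1/67. The least common denominator is lcm(1, ..., 67) = 79211881234889091923261227200; over this denominator the numerator is 79211881234889091923261227200 + 39605940617444545961630613600 + 26403960411629697307753742400 + 19802970308722272980815306800 + 15842376246977818384652245440 + 13201980205814848653876871200 + 11315983033555584560465889600 + 9901485154361136490407653400 + 8801320137209899102584580800 + 7921188123488909192326122720 + 7201080112262644720296475200 + 6600990102907424326938435600 + 6093221633453007071020094400 + 5657991516777792280232944800 + 5280792082325939461550748480 + 4950742577180568245203826700 + 4659522425581711289603601600 + 4400660068604949551292290400 + 4169046380783636417013748800 + 3960594061744454596163061360 + 3771994344518528186821963200 + 3600540056131322360148237600 + 3443994836299525735793966400 + 3300495051453712163469217800 + 3168475249395563676930449088 + 3046610816726503535510047200 + 2933773379069966367528193600 + 2828995758388896140116472400 + 2731444180513416962871076800 + 2640396041162969730775374240 + 2555221975319002965266491200 + 2475371288590284122601913350 + 2400360037420881573432158400 + 2329761212790855644801800800 + 2263196606711116912093177920 + 2200330034302474775646145200 + 2140861654997002484412465600 + 2084523190391818208506874400 + 2031073877817669023673364800 + 1980297030872227298081530680 + 1931997103289977851786859200 + 1885997172259264093410981600 + 1842136772904397486587470400 + 1800270028065661180074118800 + 1760264027441979820516916160 + 1721997418149762867896983200 + 1685359175210406211133217600 + 1650247525726856081734608900 + 1616569004793654937209412800 + 1584237624697781838465224544 + 1553174141860570429867867200 + 1523305408363251767755023600 + 1494563796884699847608702400 + 1466886689534983183764096800 + 1440216022452528944059295040 + 1414497879194448070058236200 + 1389682126927878805671249600 + 1365722090256708481435538400 + 1342574258218459185140020800 + 1320198020581484865387687120 + 1298555430080149047922315200 + 1277610987659501482633245600 + 1257331448172842728940654400 + 1237685644295142061300956675 + 1218644326690601414204018880 + 1200180018710440786716079200 + 1182266884102822267511361600 = 379373614085115926124362543097, so H_67 = 379373614085115926124362543097/79211881234889091923261227200; reducing by gcd(379373614085115926124362543097, 79211881234889091923261227200) = 27 gives 14050874595745034300902316411/2933773379069966367528193600 ≈ 4.78935. (The PNT-adjacent estimate ln(67) + γ ≈ 4.78191 matches within O(1/n).)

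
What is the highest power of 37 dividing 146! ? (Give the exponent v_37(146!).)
v_37(146!) = 3

Legendre's formula: v_p(n!) = Σ_{k ≥ 1} ⌊n / p^k⌋. For p = 37, n = 146, the terms are:
  ⌊146/37^1⌋ = ⌊146/37⌋ = 3
(the next term ⌊146/37^2⌋ = 0, terminating the sum). Summing: v_37(146!) = 3 = 3.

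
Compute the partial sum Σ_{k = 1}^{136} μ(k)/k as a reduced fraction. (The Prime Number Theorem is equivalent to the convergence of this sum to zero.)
Σ μ(k)/k = 1798157260399775266990045811129040783798487774562/262948239526313870385685898536205956450305483726315

Values of μ(k) for 1 ≤ k ≤ 136: μ(1) = 1, μ(2) = -1, μ(3) = -1, μ(5) = -1, μ(6) = 1, μ(7) = -1, μ(10) = 1, μ(11) = -1, μ(13) = -1, μ(14) = 1, μ(15) = 1, μ(17) = -1, μ(19) = -1, μ(21) = 1, μ(22) = 1, μ(23) = -1, μ(26) = 1, μ(29) = -1, μ(30) = -1, μ(31) = -1, μ(33) = 1, μ(34) = 1, μ(35) = 1, μ(37) = -1, μ(38) = 1, μ(39) = 1, μ(41) = -1, μ(42) = -1, μ(43) = -1, μ(46) = 1, μ(47) = -1, μ(51) = 1, μ(53) = -1, μ(55) = 1, μ(57) = 1, μ(58) = 1, μ(59) = -1, μ(61) = -1, μ(62) = 1, μ(65) = 1, μ(66) = -1, μ(67) = -1, μ(69) = 1, μ(70) = -1, μ(71) = -1, μ(73) = -1, μ(74) = 1, μ(77) = 1, μ(78) = -1, μ(79) = -1, μ(82) = 1, μ(83) = -1, μ(85) = 1, μ(86) = 1, μ(87) = 1, μ(89) = -1, μ(91) = 1, μ(93) = 1, μ(94) = 1, μ(95) = 1, μ(97) = -1, μ(101) = -1, μ(102) = -1, μ(103) = -1, μ(105) = -1, μ(106) = 1, μ(107) = -1, μ(109) = -1, μ(110) = -1, μ(111) = 1, μ(113) = -1, μ(114) = -1, μ(115) = 1, μ(118) = 1, μ(119) = 1, μ(122) = 1, μ(123) = 1, μ(127) = -1, μ(129) = 1, μ(130) = -1, μ(131) = -1, μ(133) = 1, μ(134) = 1, with μ = 0 on non-squarefree integers. Summing μ(k)/k for k where μ(k) ≠ 0 gives 1798157260399775266990045811129040783798487774562/262948239526313870385685898536205956450305483726315 ≈ 0.0068. (PNT ⟺ this sum → 0 as n → ∞.)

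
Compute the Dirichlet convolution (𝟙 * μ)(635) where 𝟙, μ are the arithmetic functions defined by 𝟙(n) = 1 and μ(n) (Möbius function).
(𝟙 * μ)(635) = 0

Divisors of 635: [1, 5, 127, 635]. For each d | 635:
  d = 1: 𝟙(1) · μ(635/1) = 1 · 1 = 1
  d = 5: 𝟙(5) · μ(635/5) = 1 · -1 = -1
  d = 127: 𝟙(127) · μ(635/127) = 1 · -1 = -1
  d = 635: 𝟙(635) · μ(635/635) = 1 · 1 = 1
Summing: (𝟙 * μ)(635) = 1 + -1 + -1 + 1 = 0.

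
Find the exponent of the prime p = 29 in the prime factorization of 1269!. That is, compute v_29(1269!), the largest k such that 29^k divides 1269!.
v_29(1269!) = 44

Legendre's formula: v_p(n!) = Σ_{k ≥ 1} ⌊n / p^k⌋. For p = 29, n = 1269, the terms are:
  ⌊1269/29^1⌋ = ⌊1269/29⌋ = 43
  ⌊1269/29^2⌋ = ⌊1269/841⌋ = 1
(the next term ⌊1269/29^3⌋ = 0, terminating the sum). Summing: v_29(1269!) = 43 + 1 = 44.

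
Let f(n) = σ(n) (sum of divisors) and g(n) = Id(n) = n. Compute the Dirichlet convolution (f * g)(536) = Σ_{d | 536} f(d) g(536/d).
(σ * Id)(536) = 6615

Divisors of 536: [1, 2, 4, 8, 67, 134, 268, 536]. For each d | 536:
  d = 1: σ(1) · Id(536/1) = 1 · 536 = 536
  d = 2: σ(2) · Id(536/2) = 3 · 268 = 804
  d = 4: σ(4) · Id(536/4) = 7 · 134 = 938
  d = 8: σ(8) · Id(536/8) = 15 · 67 = 1005
  d = 67: σ(67) · Id(536/67) = 68 · 8 = 544
  d = 134: σ(134) · Id(536/134) = 204 · 4 = 816
  d = 268: σ(268) · Id(536/268) = 476 · 2 = 952
  d = 536: σ(536) · Id(536/536) = 1020 · 1 = 1020
Summing: (σ * Id)(536) = 536 + 804 + 938 + 1005 + 544 + 816 + 952 + 1020 = 6615.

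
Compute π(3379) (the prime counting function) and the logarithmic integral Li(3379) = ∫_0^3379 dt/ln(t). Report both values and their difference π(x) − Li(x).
π(3379) = 476;  Li(3379) ≈ 489.74;  π(x) − Li(x) ≈ -13.74.

Direct count of primes ≤ 3379 gives π(3379) = 476. Numerical evaluation of the logarithmic integral gives Li(3379) ≈ 489.74. The difference π(x) − Li(x) ≈ -13.74 is typically negative for small/moderate x (Li(x) overestimates), though Littlewood's theorem shows this sign changes infinitely often.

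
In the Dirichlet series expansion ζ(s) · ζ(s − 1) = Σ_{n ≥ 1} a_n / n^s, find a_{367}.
σ(367) = 368

In the product (Σ m^0/m^s)(Σ k / k^s) = Σ (Σ_{d | n} d) / n^s, the coefficient of 1/n^s is σ(n) = Σ_{d | n} d. For n = 367, divisors are [1, 367]; summing: σ(367) = 368.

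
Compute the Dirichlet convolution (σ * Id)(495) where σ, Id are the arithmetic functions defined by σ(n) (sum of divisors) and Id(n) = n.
(σ * Id)(495) = 8602

Divisors of 495: [1, 3, 5, 9, 11, 15, 33, 45, 55, 99, 165, 495]. For each d | 495:
  d = 1: σ(1) · Id(495/1) = 1 · 495 = 495
  d = 3: σ(3) · Id(495/3) = 4 · 165 = 660
  d = 5: σ(5) · Id(495/5) = 6 · 99 = 594
  d = 9: σ(9) · Id(495/9) = 13 · 55 = 715
  d = 11: σ(11) · Id(495/11) = 12 · 45 = 540
  d = 15: σ(15) · Id(495/15) = 24 · 33 = 792
  d = 33: σ(33) · Id(495/33) = 48 · 15 = 720
  d = 45: σ(45) · Id(495/45) = 78 · 11 = 858
  d = 55: σ(55) · Id(495/55) = 72 · 9 = 648
  d = 99: σ(99) · Id(495/99) = 156 · 5 = 780
  d = 165: σ(165) · Id(495/165) = 288 · 3 = 864
  d = 495: σ(495) · Id(495/495) = 936 · 1 = 936
Summing: (σ * Id)(495) = 495 + 660 + 594 + 715 + 540 + 792 + 720 + 858 + 648 + 780 + 864 + 936 = 8602.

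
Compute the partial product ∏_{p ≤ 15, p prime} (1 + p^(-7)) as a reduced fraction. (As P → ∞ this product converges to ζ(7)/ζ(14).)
∏ = 131129952026000311359081292/130052142598591679794453125

The primes p ≤ 15 are [2, 3, 5, 7, 11, 13]. For each, (1 + 1/p^7) = (p^7 + 1)/p^7. Multiplying these fractions over p ∈ [2, 3, 5, 7, 11, 13] gives 131129952026000311359081292/130052142598591679794453125. (In the limit P → ∞ this tends to ζ(7)/ζ(14).)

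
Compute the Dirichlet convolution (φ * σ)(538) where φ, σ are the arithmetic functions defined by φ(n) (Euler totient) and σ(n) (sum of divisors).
(φ * σ)(538) = 2152

Divisors of 538: [1, 2, 269, 538]. For each d | 538:
  d = 1: φ(1) · σ(538/1) = 1 · 810 = 810
  d = 2: φ(2) · σ(538/2) = 1 · 270 = 270
  d = 269: φ(269) · σ(538/269) = 268 · 3 = 804
  d = 538: φ(538) · σ(538/538) = 268 · 1 = 268
Summing: (φ * σ)(538) = 810 + 270 + 804 + 268 = 2152.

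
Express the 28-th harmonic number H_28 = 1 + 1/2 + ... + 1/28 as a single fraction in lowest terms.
H_28 = 315404588903/80313433200

Direct summation: H_28 = 1 + 1/2 + ... + 1/28. The least common denominator is lcm(1, ..., 28) = 80313433200; over this denominator the numerator is 80313433200 + 40156716600 + 26771144400 + 20078358300 + 16062686640 + 13385572200 + 11473347600 + 10039179150 + 8923714800 + 8031343320 + 7301221200 + 6692786100 + 6177956400 + 5736673800 + 5354228880 + 5019589575 + 4724319600 + 4461857400 + 4227022800 + 4015671660 + 3824449200 + 3650610600 + 3491888400 + 3346393050 + 3212537328 + 3088978200 + 2974571600 + 2868336900 = 315404588903, so H_28 = 315404588903/80313433200 (already in lowest terms) ≈ 3.92717. (The PNT-adjacent estimate ln(28) + γ ≈ 3.90942 matches within O(1/n).)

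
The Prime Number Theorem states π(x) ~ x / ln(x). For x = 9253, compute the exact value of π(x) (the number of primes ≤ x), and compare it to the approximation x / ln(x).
π(9253) = 1146;  x/ln(x) ≈ 1013.17;  relative error ≈ 11.59%.

Directly count primes up to 9253: π(9253) = 1146. The PNT approximation gives 9253/ln(9253) ≈ 9253/9.13270 ≈ 1013.17. Relative error (π(x) − x/ln(x)) / π(x) ≈ 11.59%; the approximation is known to undercount slightly (Li(x) is a better estimate).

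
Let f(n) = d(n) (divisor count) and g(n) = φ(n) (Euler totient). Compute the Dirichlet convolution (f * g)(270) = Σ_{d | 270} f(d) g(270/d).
(d * φ)(270) = 720

Divisors of 270: [1, 2, 3, 5, 6, 9, 10, 15, 18, 27, 30, 45, 54, 90, 135, 270]. For each d | 270:
  d = 1: d(1) · φ(270/1) = 1 · 72 = 72
  d = 2: d(2) · φ(270/2) = 2 · 72 = 144
  d = 3: d(3) · φ(270/3) = 2 · 24 = 48
  d = 5: d(5) · φ(270/5) = 2 · 18 = 36
  d = 6: d(6) · φ(270/6) = 4 · 24 = 96
  d = 9: d(9) · φ(270/9) = 3 · 8 = 24
  d = 10: d(10) · φ(270/10) = 4 · 18 = 72
  d = 15: d(15) · φ(270/15) = 4 · 6 = 24
  d = 18: d(18) · φ(270/18) = 6 · 8 = 48
  d = 27: d(27) · φ(270/27) = 4 · 4 = 16
  d = 30: d(30) · φ(270/30) = 8 · 6 = 48
  d = 45: d(45) · φ(270/45) = 6 · 2 = 12
  d = 54: d(54) · φ(270/54) = 8 · 4 = 32
  d = 90: d(90) · φ(270/90) = 12 · 2 = 24
  d = 135: d(135) · φ(270/135) = 8 · 1 = 8
  d = 270: d(270) · φ(270/270) = 16 · 1 = 16
Summing: (d * φ)(270) = 72 + 144 + 48 + 36 + 96 + 24 + 72 + 24 + 48 + 16 + 48 + 12 + 32 + 24 + 8 + 16 = 720.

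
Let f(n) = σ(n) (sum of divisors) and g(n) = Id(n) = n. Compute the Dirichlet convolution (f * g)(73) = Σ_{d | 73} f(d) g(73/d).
(σ * Id)(73) = 147

Divisors of 73: [1, 73]. For each d | 73:
  d = 1: σ(1) · Id(73/1) = 1 · 73 = 73
  d = 73: σ(73) · Id(73/73) = 74 · 1 = 74
Summing: (σ * Id)(73) = 73 + 74 = 147.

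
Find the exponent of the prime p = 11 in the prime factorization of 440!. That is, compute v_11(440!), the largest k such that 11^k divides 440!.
v_11(440!) = 43

Legendre's formula: v_p(n!) = Σ_{k ≥ 1} ⌊n / p^k⌋. For p = 11, n = 440, the terms are:
  ⌊440/11^1⌋ = ⌊440/11⌋ = 40
  ⌊440/11^2⌋ = ⌊440/121⌋ = 3
(the next term ⌊440/11^3⌋ = 0, terminating the sum). Summing: v_11(440!) = 40 + 3 = 43.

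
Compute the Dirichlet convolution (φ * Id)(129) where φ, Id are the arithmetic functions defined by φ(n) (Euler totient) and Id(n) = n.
(φ * Id)(129) = 425

Divisors of 129: [1, 3, 43, 129]. For each d | 129:
  d = 1: φ(1) · Id(129/1) = 1 · 129 = 129
  d = 3: φ(3) · Id(129/3) = 2 · 43 = 86
  d = 43: φ(43) · Id(129/43) = 42 · 3 = 126
  d = 129: φ(129) · Id(129/129) = 84 · 1 = 84
Summing: (φ * Id)(129) = 129 + 86 + 126 + 84 = 425.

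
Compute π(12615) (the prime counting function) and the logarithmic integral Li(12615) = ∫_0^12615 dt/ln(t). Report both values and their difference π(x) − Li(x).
π(12615) = 1507;  Li(12615) ≈ 1526.40;  π(x) − Li(x) ≈ -19.40.

Direct count of primes ≤ 12615 gives π(12615) = 1507. Numerical evaluation of the logarithmic integral gives Li(12615) ≈ 1526.40. The difference π(x) − Li(x) ≈ -19.40 is typically negative for small/moderate x (Li(x) overestimates), though Littlewood's theorem shows this sign changes infinitely often.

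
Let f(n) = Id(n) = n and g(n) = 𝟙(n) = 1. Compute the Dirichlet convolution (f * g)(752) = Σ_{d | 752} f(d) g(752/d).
(Id * 𝟙)(752) = 1488

Divisors of 752: [1, 2, 4, 8, 16, 47, 94, 188, 376, 752]. For each d | 752:
  d = 1: Id(1) · 𝟙(752/1) = 1 · 1 = 1
  d = 2: Id(2) · 𝟙(752/2) = 2 · 1 = 2
  d = 4: Id(4) · 𝟙(752/4) = 4 · 1 = 4
  d = 8: Id(8) · 𝟙(752/8) = 8 · 1 = 8
  d = 16: Id(16) · 𝟙(752/16) = 16 · 1 = 16
  d = 47: Id(47) · 𝟙(752/47) = 47 · 1 = 47
  d = 94: Id(94) · 𝟙(752/94) = 94 · 1 = 94
  d = 188: Id(188) · 𝟙(752/188) = 188 · 1 = 188
  d = 376: Id(376) · 𝟙(752/376) = 376 · 1 = 376
  d = 752: Id(752) · 𝟙(752/752) = 752 · 1 = 752
Summing: (Id * 𝟙)(752) = 1 + 2 + 4 + 8 + 16 + 47 + 94 + 188 + 376 + 752 = 1488.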